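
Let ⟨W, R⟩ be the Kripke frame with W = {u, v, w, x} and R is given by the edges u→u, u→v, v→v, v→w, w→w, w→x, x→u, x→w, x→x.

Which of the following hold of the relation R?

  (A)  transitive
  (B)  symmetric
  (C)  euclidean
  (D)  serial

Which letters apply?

(A) not transitive: u R v and v R w but not u R w.
(B) not symmetric: u R v but not v R u.
(C) not euclidean: u R v and u R u but not v R u.
(D) serial: every world has an R-successor.

D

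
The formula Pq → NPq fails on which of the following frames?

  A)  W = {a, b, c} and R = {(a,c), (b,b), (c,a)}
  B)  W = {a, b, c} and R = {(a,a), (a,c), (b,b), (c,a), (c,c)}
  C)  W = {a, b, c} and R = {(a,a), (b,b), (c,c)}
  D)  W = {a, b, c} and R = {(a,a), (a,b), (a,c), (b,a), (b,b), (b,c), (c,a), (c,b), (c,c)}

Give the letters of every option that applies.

The schema Pq → NPq is axiom 5; it is valid on a frame iff R is euclidean.
(A) R is not euclidean (a R c and a R c but not c R c), so the schema fails here.
(B) R is euclidean (any two R-successors of the same world are R-related), so the schema is valid here.
(C) R is euclidean (any two R-successors of the same world are R-related), so the schema is valid here.
(D) R is euclidean (any two R-successors of the same world are R-related), so the schema is valid here.

A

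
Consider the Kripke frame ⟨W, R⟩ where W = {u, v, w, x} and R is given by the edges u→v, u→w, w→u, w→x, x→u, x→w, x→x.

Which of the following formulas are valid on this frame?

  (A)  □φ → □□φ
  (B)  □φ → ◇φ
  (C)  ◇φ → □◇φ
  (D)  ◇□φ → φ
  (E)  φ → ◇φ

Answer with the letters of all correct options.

none

R is not reflexive: not u R u.
R is not symmetric: u R v but not v R u.
R is not transitive: u R w and w R u but not u R u.
R is not euclidean: u R v and u R w but not v R w.
R is not serial: v has no R-successor.
(A) □φ → □□φ is axiom 4, which corresponds to transitivity. R is not transitive — not valid.
(B) □φ → ◇φ (axiom D) characterises the serial frames. R is not serial — not valid.
(C) ◇φ → □◇φ (axiom 5) characterises the euclidean frames. R is not euclidean — not valid.
(D) ◇□φ → φ is the dual of axiom B, which corresponds to symmetry. R is not symmetric — not valid.
(E) the dual of axiom T: valid iff R is reflexive. R is not reflexive — not valid.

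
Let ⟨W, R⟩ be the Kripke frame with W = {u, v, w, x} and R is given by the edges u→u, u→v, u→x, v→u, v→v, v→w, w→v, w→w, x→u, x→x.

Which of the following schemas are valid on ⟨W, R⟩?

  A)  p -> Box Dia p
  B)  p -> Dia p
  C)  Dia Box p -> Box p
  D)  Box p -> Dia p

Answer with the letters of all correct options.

R is reflexive: each world relates to itself.
R is symmetric: every R-edge is matched by its reverse.
R is not euclidean: u R v and u R x but not v R x.
R is serial: every world has an R-successor.
(A) axiom B: valid iff R is symmetric. R is symmetric — valid.
(B) p -> Dia p is the dual of axiom T, which corresponds to reflexivity. R is reflexive — valid.
(C) Dia Box p -> Box p is the dual of axiom 5, which corresponds to the euclidean property. R is not euclidean — not valid.
(D) Box p -> Dia p is axiom D; it is valid on a frame exactly when R is serial. R is serial, so valid.

A, B, D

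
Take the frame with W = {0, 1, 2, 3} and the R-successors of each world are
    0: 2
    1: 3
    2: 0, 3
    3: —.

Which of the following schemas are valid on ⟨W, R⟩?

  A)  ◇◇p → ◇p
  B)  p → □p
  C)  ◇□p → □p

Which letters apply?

none

R is not transitive: 0 R 2 and 2 R 0 but not 0 R 0.
R is not euclidean: 2 R 0 and 2 R 3 but not 0 R 3.
R is not a subset of the identity: 0 R 2 with 0 ≠ 2.
(A) ◇◇p → ◇p (the dual of axiom 4) characterises the transitive frames. R is not transitive — not valid.
(B) p → □p is valid only on frames where every R-edge is a self-loop. Here R ⊄ identity — not valid.
(C) the dual of axiom 5: valid iff R is euclidean. R is not euclidean — not valid.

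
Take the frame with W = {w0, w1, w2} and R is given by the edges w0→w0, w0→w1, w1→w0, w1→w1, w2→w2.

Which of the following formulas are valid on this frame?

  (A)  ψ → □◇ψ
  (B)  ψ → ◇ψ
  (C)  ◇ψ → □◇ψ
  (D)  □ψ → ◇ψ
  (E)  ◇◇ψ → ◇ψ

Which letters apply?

A, B, C, D, E

R is reflexive: each world relates to itself.
R is symmetric: every R-edge is matched by its reverse.
R is transitive: R is closed under composition.
R is euclidean: any two R-successors of the same world are R-related.
R is serial: every world has an R-successor.
(A) axiom B: valid iff R is symmetric. R is symmetric — valid.
(B) ψ → ◇ψ is the dual of axiom T, which corresponds to reflexivity. R is reflexive — valid.
(C) ◇ψ → □◇ψ (axiom 5) characterises the euclidean frames. R is euclidean — valid.
(D) □ψ → ◇ψ is axiom D, which corresponds to seriality. R is serial — valid.
(E) ◇◇ψ → ◇ψ is the dual of axiom 4; it is valid on a frame exactly when R is transitive. R is transitive, so valid.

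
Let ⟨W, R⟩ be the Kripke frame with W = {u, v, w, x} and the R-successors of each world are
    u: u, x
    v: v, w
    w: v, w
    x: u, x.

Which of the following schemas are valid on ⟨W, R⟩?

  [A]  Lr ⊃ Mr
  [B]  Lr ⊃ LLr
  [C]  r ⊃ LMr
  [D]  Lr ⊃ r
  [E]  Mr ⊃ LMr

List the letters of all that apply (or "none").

R is reflexive: each world relates to itself.
R is symmetric: every R-edge is matched by its reverse.
R is transitive: R is closed under composition.
R is euclidean: any two R-successors of the same world are R-related.
R is serial: every world has an R-successor.
(A) axiom D: valid iff R is serial. R is serial — valid.
(B) Lr ⊃ LLr is axiom 4; it is valid on a frame exactly when R is transitive. R is transitive, so valid.
(C) r ⊃ LMr is axiom B, which corresponds to symmetry. R is symmetric — valid.
(D) axiom T: valid iff R is reflexive. R is reflexive — valid.
(E) axiom 5: valid iff R is euclidean. R is euclidean — valid.

A, B, C, D, E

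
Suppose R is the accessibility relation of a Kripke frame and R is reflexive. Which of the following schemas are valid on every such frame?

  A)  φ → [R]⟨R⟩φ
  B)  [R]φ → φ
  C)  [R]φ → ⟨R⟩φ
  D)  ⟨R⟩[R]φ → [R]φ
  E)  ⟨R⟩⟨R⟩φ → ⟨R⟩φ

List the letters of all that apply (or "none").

B, C

A reflexive relation is serial.
(A) φ → [R]⟨R⟩φ (axiom B) characterises the symmetric frames. Such an R need not be symmetric — not valid.
(B) [R]φ → φ is axiom T, which corresponds to reflexivity. Every such R is reflexive — valid.
(C) [R]φ → ⟨R⟩φ (axiom D) characterises the serial frames. Every such R is serial — valid.
(D) ⟨R⟩[R]φ → [R]φ is the dual of axiom 5; it is valid on a frame exactly when R is euclidean. Such an R need not be euclidean, so not valid.
(E) the dual of axiom 4: valid iff R is transitive. Such an R need not be transitive — not valid.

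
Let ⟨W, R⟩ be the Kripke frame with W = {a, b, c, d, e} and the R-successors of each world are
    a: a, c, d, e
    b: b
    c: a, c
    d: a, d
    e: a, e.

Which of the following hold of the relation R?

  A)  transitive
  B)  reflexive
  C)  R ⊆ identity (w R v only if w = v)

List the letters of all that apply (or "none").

(A) not transitive: c R a and a R d but not c R d.
(B) reflexive: each world relates to itself.
(C) not ⊆ identity: a R c with a ≠ c.

B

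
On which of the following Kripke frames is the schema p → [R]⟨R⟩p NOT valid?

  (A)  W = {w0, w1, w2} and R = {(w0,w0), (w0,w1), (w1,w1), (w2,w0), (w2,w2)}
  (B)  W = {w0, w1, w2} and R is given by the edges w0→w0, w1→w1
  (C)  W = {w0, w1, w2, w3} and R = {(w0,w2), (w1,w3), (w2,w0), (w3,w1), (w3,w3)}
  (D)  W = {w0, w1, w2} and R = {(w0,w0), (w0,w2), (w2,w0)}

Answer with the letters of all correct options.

A

The schema p → [R]⟨R⟩p is axiom B; it is valid on a frame iff R is symmetric.
(A) R is not symmetric (w0 R w1 but not w1 R w0), so the schema fails here.
(B) R is symmetric (every R-edge is matched by its reverse), so the schema is valid here.
(C) R is symmetric (every R-edge is matched by its reverse), so the schema is valid here.
(D) R is symmetric (every R-edge is matched by its reverse), so the schema is valid here.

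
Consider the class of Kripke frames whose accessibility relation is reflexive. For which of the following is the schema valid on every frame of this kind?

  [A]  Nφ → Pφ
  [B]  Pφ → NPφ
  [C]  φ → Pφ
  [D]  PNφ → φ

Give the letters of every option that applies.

A reflexive relation is serial.
(A) axiom D: valid iff R is serial. Every such R is serial — valid.
(B) Pφ → NPφ (axiom 5) characterises the euclidean frames. Such an R need not be euclidean — not valid.
(C) φ → Pφ is the dual of axiom T, which corresponds to reflexivity. Every such R is reflexive — valid.
(D) the dual of axiom B: valid iff R is symmetric. Such an R need not be symmetric — not valid.

A, C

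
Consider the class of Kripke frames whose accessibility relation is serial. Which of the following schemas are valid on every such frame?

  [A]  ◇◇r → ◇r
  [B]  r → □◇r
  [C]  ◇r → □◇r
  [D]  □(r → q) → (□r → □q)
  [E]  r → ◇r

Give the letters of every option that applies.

D

(A) the dual of axiom 4: valid iff R is transitive. Such an R need not be transitive — not valid.
(B) r → □◇r (axiom B) characterises the symmetric frames. Such an R need not be symmetric — not valid.
(C) ◇r → □◇r is axiom 5; it is valid on a frame exactly when R is euclidean. Such an R need not be euclidean, so not valid.
(D) □(r → q) → (□r → □q) is the K axiom; it holds on all frames — valid.
(E) r → ◇r is the dual of axiom T; it is valid on a frame exactly when R is reflexive. Such an R need not be reflexive, so not valid.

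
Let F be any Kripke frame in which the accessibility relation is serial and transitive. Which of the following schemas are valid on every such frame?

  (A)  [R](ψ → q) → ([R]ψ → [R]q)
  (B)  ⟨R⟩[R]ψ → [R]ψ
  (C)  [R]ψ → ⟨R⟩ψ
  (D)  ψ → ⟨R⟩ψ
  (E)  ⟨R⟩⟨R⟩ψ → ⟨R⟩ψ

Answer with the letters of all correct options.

(A) this is just K, valid on every normal frame.
(B) the dual of axiom 5: valid iff R is euclidean. Such an R need not be euclidean — not valid.
(C) [R]ψ → ⟨R⟩ψ is axiom D, which corresponds to seriality. Every such R is serial — valid.
(D) ψ → ⟨R⟩ψ (the dual of axiom T) characterises the reflexive frames. Such an R need not be reflexive — not valid.
(E) ⟨R⟩⟨R⟩ψ → ⟨R⟩ψ is the dual of axiom 4, which corresponds to transitivity. Every such R is transitive — valid.

A, C, E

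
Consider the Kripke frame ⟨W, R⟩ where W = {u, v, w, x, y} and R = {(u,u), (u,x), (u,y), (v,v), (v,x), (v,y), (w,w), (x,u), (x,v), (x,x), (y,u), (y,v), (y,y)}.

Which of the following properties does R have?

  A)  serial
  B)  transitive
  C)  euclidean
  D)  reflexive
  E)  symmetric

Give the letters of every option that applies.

A, D, E

(A) serial: every world has an R-successor.
(B) not transitive: u R x and x R v but not u R v.
(C) not euclidean: u R x and u R y but not x R y.
(D) reflexive: each world relates to itself.
(E) symmetric: every R-edge is matched by its reverse.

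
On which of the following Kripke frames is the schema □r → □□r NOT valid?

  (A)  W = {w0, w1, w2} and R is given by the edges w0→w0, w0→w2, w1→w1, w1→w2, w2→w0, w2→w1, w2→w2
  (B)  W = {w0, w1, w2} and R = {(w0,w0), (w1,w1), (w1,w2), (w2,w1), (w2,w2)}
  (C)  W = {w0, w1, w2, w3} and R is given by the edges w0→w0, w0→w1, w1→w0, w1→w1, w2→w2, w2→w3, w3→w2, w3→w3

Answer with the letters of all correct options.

The schema □r → □□r is axiom 4; it is valid on a frame iff R is transitive.
(A) R is not transitive (w0 R w2 and w2 R w1 but not w0 R w1), so the schema fails here.
(B) R is transitive (R is closed under composition), so the schema is valid here.
(C) R is transitive (R is closed under composition), so the schema is valid here.

A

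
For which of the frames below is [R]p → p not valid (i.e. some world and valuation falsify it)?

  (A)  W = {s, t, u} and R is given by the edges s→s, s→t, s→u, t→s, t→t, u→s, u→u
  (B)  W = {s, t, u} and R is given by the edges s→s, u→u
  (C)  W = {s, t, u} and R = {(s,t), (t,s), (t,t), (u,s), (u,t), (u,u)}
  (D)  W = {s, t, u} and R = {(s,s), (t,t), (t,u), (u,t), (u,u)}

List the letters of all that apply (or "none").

B, C

The schema [R]p → p is axiom T; it is valid on a frame iff R is reflexive.
(A) R is reflexive (each world relates to itself), so the schema is valid here.
(B) R is not reflexive (not t R t), so the schema fails here.
(C) R is not reflexive (not s R s), so the schema fails here.
(D) R is reflexive (each world relates to itself), so the schema is valid here.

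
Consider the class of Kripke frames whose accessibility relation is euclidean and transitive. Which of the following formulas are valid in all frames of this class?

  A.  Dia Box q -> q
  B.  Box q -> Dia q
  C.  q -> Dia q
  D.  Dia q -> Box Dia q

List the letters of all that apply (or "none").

D

(A) Dia Box q -> q (the dual of axiom B) characterises the symmetric frames. Such an R need not be symmetric — not valid.
(B) Box q -> Dia q (axiom D) characterises the serial frames. Such an R need not be serial — not valid.
(C) q -> Dia q is the dual of axiom T, which corresponds to reflexivity. Such an R need not be reflexive — not valid.
(D) axiom 5: valid iff R is euclidean. Every such R is euclidean — valid.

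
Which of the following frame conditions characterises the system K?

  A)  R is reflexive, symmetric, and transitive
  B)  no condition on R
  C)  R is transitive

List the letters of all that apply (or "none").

(A) this class determines S5, not K.
(B) K is sound and complete for exactly this class.
(C) this class determines K4, not K.

B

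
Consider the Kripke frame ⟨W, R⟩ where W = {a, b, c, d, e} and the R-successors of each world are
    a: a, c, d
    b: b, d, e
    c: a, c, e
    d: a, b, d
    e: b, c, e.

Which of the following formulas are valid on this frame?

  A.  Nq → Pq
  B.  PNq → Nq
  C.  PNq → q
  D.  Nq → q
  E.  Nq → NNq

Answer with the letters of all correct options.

A, C, D

R is reflexive: each world relates to itself.
R is symmetric: every R-edge is matched by its reverse.
R is not transitive: a R c and c R e but not a R e.
R is not euclidean: a R c and a R d but not c R d.
R is serial: every world has an R-successor.
(A) Nq → Pq is axiom D; it is valid on a frame exactly when R is serial. R is serial, so valid.
(B) PNq → Nq is the dual of axiom 5, which corresponds to the euclidean property. R is not euclidean — not valid.
(C) PNq → q is the dual of axiom B, which corresponds to symmetry. R is symmetric — valid.
(D) Nq → q is axiom T, which corresponds to reflexivity. R is reflexive — valid.
(E) Nq → NNq is axiom 4; it is valid on a frame exactly when R is transitive. R is not transitive, so not valid.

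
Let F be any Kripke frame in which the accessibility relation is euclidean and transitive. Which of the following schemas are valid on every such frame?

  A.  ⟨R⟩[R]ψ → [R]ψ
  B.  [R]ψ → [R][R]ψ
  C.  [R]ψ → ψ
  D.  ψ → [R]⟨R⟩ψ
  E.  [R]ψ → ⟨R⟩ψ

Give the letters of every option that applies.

A, B

(A) ⟨R⟩[R]ψ → [R]ψ is the dual of axiom 5, which corresponds to the euclidean property. Every such R is euclidean — valid.
(B) axiom 4: valid iff R is transitive. Every such R is transitive — valid.
(C) [R]ψ → ψ is axiom T; it is valid on a frame exactly when R is reflexive. Such an R need not be reflexive, so not valid.
(D) axiom B: valid iff R is symmetric. Such an R need not be symmetric — not valid.
(E) [R]ψ → ⟨R⟩ψ is axiom D, which corresponds to seriality. Such an R need not be serial — not valid.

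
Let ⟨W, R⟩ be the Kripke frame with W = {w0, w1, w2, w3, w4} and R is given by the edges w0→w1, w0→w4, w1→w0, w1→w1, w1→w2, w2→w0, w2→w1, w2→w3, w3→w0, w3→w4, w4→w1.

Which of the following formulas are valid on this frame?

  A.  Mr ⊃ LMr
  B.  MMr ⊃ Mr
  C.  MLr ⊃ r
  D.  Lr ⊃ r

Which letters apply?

R is not reflexive: not w0 R w0.
R is not symmetric: w0 R w4 but not w4 R w0.
R is not transitive: w0 R w1 and w1 R w0 but not w0 R w0.
R is not euclidean: w0 R w1 and w0 R w4 but not w1 R w4.
(A) axiom 5: valid iff R is euclidean. R is not euclidean — not valid.
(B) MMr ⊃ Mr is the dual of axiom 4; it is valid on a frame exactly when R is transitive. R is not transitive, so not valid.
(C) the dual of axiom B: valid iff R is symmetric. R is not symmetric — not valid.
(D) Lr ⊃ r is axiom T; it is valid on a frame exactly when R is reflexive. R is not reflexive, so not valid.

none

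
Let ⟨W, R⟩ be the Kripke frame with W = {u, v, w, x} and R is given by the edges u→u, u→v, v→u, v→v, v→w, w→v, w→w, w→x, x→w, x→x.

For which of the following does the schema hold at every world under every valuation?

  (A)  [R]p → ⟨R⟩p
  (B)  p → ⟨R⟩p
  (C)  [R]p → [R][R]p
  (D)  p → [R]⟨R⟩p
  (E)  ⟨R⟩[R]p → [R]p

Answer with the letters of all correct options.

A, B, D

R is reflexive: each world relates to itself.
R is symmetric: every R-edge is matched by its reverse.
R is not transitive: u R v and v R w but not u R w.
R is not euclidean: v R u and v R w but not u R w.
R is serial: every world has an R-successor.
(A) [R]p → ⟨R⟩p (axiom D) characterises the serial frames. R is serial — valid.
(B) p → ⟨R⟩p is the dual of axiom T; it is valid on a frame exactly when R is reflexive. R is reflexive, so valid.
(C) [R]p → [R][R]p (axiom 4) characterises the transitive frames. R is not transitive — not valid.
(D) p → [R]⟨R⟩p is axiom B, which corresponds to symmetry. R is symmetric — valid.
(E) ⟨R⟩[R]p → [R]p is the dual of axiom 5; it is valid on a frame exactly when R is euclidean. R is not euclidean, so not valid.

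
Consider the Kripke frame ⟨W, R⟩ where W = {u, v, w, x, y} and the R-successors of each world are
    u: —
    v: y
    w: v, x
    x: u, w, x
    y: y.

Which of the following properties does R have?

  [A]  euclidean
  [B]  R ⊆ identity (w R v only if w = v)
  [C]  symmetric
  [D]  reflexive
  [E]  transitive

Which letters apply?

none

(A) not euclidean: w R v and w R x but not v R x.
(B) not ⊆ identity: v R y with v ≠ y.
(C) not symmetric: v R y but not y R v.
(D) not reflexive: not u R u.
(E) not transitive: w R v and v R y but not w R y.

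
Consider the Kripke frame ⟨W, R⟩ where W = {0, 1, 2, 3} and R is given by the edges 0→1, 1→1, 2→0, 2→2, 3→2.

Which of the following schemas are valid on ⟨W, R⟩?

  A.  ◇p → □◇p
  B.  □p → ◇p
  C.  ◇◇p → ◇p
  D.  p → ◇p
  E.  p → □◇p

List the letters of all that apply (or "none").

R is not reflexive: not 0 R 0.
R is not symmetric: 0 R 1 but not 1 R 0.
R is not transitive: 2 R 0 and 0 R 1 but not 2 R 1.
R is not euclidean: 2 R 0 and 2 R 2 but not 0 R 2.
R is serial: every world has an R-successor.
(A) ◇p → □◇p is axiom 5, which corresponds to the euclidean property. R is not euclidean — not valid.
(B) □p → ◇p is axiom D, which corresponds to seriality. R is serial — valid.
(C) the dual of axiom 4: valid iff R is transitive. R is not transitive — not valid.
(D) the dual of axiom T: valid iff R is reflexive. R is not reflexive — not valid.
(E) axiom B: valid iff R is symmetric. R is not symmetric — not valid.

B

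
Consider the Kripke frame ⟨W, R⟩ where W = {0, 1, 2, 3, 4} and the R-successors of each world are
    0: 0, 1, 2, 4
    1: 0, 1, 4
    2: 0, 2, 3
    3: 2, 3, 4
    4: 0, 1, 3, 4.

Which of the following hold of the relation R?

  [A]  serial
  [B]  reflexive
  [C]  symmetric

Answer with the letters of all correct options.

A, B, C

(A) serial: every world has an R-successor.
(B) reflexive: each world relates to itself.
(C) symmetric: every R-edge is matched by its reverse.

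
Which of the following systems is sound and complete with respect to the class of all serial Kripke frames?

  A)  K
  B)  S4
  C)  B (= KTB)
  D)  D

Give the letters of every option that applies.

D

(A) K is determined by the class of arbitrary frames.
(B) S4 is determined by the class of reflexive and transitive frames.
(C) B (= KTB) is determined by the class of reflexive and symmetric frames.
(D) D is determined by exactly this class.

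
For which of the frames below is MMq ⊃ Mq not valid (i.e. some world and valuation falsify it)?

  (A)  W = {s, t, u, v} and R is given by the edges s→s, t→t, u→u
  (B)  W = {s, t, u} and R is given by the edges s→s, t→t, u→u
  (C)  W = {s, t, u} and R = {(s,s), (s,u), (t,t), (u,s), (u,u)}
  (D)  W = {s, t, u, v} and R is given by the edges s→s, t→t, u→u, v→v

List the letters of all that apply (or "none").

The schema MMq ⊃ Mq is the dual of axiom 4; it is valid on a frame iff R is transitive.
(A) R is transitive (R is closed under composition), so the schema is valid here.
(B) R is transitive (R is closed under composition), so the schema is valid here.
(C) R is transitive (R is closed under composition), so the schema is valid here.
(D) R is transitive (R is closed under composition), so the schema is valid here.

none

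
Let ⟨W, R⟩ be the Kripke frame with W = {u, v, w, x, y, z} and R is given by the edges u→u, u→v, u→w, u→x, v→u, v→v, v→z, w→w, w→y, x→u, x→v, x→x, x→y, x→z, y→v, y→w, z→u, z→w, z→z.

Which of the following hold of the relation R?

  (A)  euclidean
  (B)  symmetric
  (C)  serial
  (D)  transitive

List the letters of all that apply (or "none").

(A) not euclidean: u R v and u R w but not v R w.
(B) not symmetric: u R w but not w R u.
(C) serial: every world has an R-successor.
(D) not transitive: u R v and v R z but not u R z.

C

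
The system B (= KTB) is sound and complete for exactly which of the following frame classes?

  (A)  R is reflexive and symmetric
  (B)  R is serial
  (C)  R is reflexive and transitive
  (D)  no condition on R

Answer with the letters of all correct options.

A

(A) B (= KTB) is sound and complete for exactly this class.
(B) this class determines D, not B (= KTB).
(C) this class determines S4, not B (= KTB).
(D) this class determines K, not B (= KTB).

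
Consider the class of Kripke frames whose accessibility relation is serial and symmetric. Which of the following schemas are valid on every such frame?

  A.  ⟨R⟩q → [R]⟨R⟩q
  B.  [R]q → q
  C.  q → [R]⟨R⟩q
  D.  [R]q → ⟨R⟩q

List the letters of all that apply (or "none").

C, D

(A) ⟨R⟩q → [R]⟨R⟩q is axiom 5; it is valid on a frame exactly when R is euclidean. Such an R need not be euclidean, so not valid.
(B) [R]q → q is axiom T, which corresponds to reflexivity. Such an R need not be reflexive — not valid.
(C) axiom B: valid iff R is symmetric. Every such R is symmetric — valid.
(D) [R]q → ⟨R⟩q (axiom D) characterises the serial frames. Every such R is serial — valid.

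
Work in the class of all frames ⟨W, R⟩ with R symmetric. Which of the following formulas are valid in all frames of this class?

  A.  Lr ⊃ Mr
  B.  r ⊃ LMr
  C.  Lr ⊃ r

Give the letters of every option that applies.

B

(A) Lr ⊃ Mr (axiom D) characterises the serial frames. Such an R need not be serial — not valid.
(B) r ⊃ LMr is axiom B, which corresponds to symmetry. Every such R is symmetric — valid.
(C) Lr ⊃ r is axiom T; it is valid on a frame exactly when R is reflexive. Such an R need not be reflexive, so not valid.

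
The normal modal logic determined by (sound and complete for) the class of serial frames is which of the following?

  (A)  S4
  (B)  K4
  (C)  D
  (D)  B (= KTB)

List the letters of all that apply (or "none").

(A) S4 is determined by the class of reflexive and transitive frames.
(B) K4 is determined by the class of transitive frames.
(C) D is determined by exactly this class.
(D) B (= KTB) is determined by the class of reflexive and symmetric frames.

C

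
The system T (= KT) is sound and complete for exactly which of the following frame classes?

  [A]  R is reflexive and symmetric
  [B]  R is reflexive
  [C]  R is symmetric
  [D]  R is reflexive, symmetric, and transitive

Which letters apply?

(A) this class determines B (= KTB), not T (= KT).
(B) T (= KT) is sound and complete for exactly this class.
(C) this class determines KB, not T (= KT).
(D) this class determines S5, not T (= KT).

B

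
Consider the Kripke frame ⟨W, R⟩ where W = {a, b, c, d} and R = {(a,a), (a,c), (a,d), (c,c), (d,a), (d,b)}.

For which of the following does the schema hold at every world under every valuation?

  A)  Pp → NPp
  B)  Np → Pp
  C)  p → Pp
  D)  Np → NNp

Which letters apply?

R is not reflexive: not b R b.
R is not transitive: a R d and d R b but not a R b.
R is not euclidean: a R c and a R a but not c R a.
R is not serial: b has no R-successor.
(A) Pp → NPp (axiom 5) characterises the euclidean frames. R is not euclidean — not valid.
(B) axiom D: valid iff R is serial. R is not serial — not valid.
(C) p → Pp is the dual of axiom T, which corresponds to reflexivity. R is not reflexive — not valid.
(D) axiom 4: valid iff R is transitive. R is not transitive — not valid.

none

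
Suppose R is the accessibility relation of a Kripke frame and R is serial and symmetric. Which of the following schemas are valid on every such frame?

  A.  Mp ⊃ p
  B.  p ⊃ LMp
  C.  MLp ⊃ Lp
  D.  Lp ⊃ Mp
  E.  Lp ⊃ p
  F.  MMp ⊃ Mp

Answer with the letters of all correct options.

B, D

(A) Mp ⊃ p is valid only on frames where every R-edge is a self-loop. Such an R need not be a subset of the identity — not valid.
(B) p ⊃ LMp is axiom B; it is valid on a frame exactly when R is symmetric. Every such R is symmetric, so valid.
(C) MLp ⊃ Lp (the dual of axiom 5) characterises the euclidean frames. Such an R need not be euclidean — not valid.
(D) axiom D: valid iff R is serial. Every such R is serial — valid.
(E) Lp ⊃ p is axiom T, which corresponds to reflexivity. Such an R need not be reflexive — not valid.
(F) MMp ⊃ Mp is the dual of axiom 4, which corresponds to transitivity. Such an R need not be transitive — not valid.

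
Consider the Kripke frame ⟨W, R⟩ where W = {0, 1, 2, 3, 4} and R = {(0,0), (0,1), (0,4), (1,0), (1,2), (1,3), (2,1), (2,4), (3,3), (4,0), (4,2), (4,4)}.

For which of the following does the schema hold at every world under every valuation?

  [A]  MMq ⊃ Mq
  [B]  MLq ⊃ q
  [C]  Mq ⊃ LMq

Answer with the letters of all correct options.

R is not symmetric: 1 R 3 but not 3 R 1.
R is not transitive: 0 R 1 and 1 R 2 but not 0 R 2.
R is not euclidean: 0 R 1 and 0 R 4 but not 1 R 4.
(A) MMq ⊃ Mq (the dual of axiom 4) characterises the transitive frames. R is not transitive — not valid.
(B) the dual of axiom B: valid iff R is symmetric. R is not symmetric — not valid.
(C) Mq ⊃ LMq is axiom 5, which corresponds to the euclidean property. R is not euclidean — not valid.

none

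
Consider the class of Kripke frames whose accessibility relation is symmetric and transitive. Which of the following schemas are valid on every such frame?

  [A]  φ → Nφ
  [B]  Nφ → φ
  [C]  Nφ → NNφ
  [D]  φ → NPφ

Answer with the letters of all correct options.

C, D

A symmetric transitive relation is euclidean (uRv and uRw give vRu by symmetry, then vRw by transitivity).
(A) φ → Nφ is equivalent to ◇p→p; it holds exactly when R ⊆ identity. Such an R need not be a subset of the identity — not valid.
(B) Nφ → φ (axiom T) characterises the reflexive frames. Such an R need not be reflexive — not valid.
(C) Nφ → NNφ (axiom 4) characterises the transitive frames. Every such R is transitive — valid.
(D) axiom B: valid iff R is symmetric. Every such R is symmetric — valid.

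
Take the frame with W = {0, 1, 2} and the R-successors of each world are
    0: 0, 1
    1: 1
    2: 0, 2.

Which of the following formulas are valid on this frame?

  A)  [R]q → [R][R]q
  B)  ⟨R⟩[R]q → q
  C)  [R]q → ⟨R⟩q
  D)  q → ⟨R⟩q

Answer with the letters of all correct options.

C, D

R is reflexive: each world relates to itself.
R is not symmetric: 0 R 1 but not 1 R 0.
R is not transitive: 2 R 0 and 0 R 1 but not 2 R 1.
R is serial: every world has an R-successor.
(A) axiom 4: valid iff R is transitive. R is not transitive — not valid.
(B) ⟨R⟩[R]q → q is the dual of axiom B; it is valid on a frame exactly when R is symmetric. R is not symmetric, so not valid.
(C) [R]q → ⟨R⟩q is axiom D, which corresponds to seriality. R is serial — valid.
(D) q → ⟨R⟩q is the dual of axiom T; it is valid on a frame exactly when R is reflexive. R is reflexive, so valid.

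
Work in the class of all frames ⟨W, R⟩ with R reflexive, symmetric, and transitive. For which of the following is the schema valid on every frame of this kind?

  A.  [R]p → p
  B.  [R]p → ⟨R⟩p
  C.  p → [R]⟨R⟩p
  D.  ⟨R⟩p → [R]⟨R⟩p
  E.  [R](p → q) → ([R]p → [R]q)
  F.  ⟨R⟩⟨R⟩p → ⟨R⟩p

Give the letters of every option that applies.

A, B, C, D, E, F

A relation that is reflexive, symmetric, and transitive is also euclidean and serial.
(A) [R]p → p is axiom T; it is valid on a frame exactly when R is reflexive. Every such R is reflexive, so valid.
(B) axiom D: valid iff R is serial. Every such R is serial — valid.
(C) p → [R]⟨R⟩p (axiom B) characterises the symmetric frames. Every such R is symmetric — valid.
(D) ⟨R⟩p → [R]⟨R⟩p is axiom 5, which corresponds to the euclidean property. Every such R is euclidean — valid.
(E) this is just K, valid on every normal frame.
(F) the dual of axiom 4: valid iff R is transitive. Every such R is transitive — valid.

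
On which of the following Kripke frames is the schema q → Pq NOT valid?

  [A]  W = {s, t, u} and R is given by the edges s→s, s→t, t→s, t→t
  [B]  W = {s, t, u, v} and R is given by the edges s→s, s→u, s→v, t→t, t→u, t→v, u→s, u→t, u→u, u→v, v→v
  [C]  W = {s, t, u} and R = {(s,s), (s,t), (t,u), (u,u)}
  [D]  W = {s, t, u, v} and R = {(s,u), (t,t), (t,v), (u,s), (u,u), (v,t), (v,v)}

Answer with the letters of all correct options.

The schema q → Pq is the dual of axiom T; it is valid on a frame iff R is reflexive.
(A) R is not reflexive (not u R u), so the schema fails here.
(B) R is reflexive (each world relates to itself), so the schema is valid here.
(C) R is not reflexive (not t R t), so the schema fails here.
(D) R is not reflexive (not s R s), so the schema fails here.

A, C, D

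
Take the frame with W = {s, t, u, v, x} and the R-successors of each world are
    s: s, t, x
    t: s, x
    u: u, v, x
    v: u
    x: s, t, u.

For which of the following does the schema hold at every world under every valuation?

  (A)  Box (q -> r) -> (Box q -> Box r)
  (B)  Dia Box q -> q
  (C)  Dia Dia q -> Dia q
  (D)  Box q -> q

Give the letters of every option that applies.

A, B

R is not reflexive: not t R t.
R is symmetric: every R-edge is matched by its reverse.
R is not transitive: s R x and x R u but not s R u.
(A) Box (q -> r) -> (Box q -> Box r) is axiom K, valid on every Kripke frame — valid.
(B) the dual of axiom B: valid iff R is symmetric. R is symmetric — valid.
(C) Dia Dia q -> Dia q is the dual of axiom 4; it is valid on a frame exactly when R is transitive. R is not transitive, so not valid.
(D) Box q -> q is axiom T; it is valid on a frame exactly when R is reflexive. R is not reflexive, so not valid.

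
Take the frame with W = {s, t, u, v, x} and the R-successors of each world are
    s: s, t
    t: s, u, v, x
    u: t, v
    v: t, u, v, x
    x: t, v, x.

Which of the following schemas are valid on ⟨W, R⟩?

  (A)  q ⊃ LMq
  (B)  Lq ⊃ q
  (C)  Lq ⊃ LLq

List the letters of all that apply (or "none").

R is not reflexive: not t R t.
R is symmetric: every R-edge is matched by its reverse.
R is not transitive: s R t and t R u but not s R u.
(A) axiom B: valid iff R is symmetric. R is symmetric — valid.
(B) Lq ⊃ q is axiom T; it is valid on a frame exactly when R is reflexive. R is not reflexive, so not valid.
(C) axiom 4: valid iff R is transitive. R is not transitive — not valid.

A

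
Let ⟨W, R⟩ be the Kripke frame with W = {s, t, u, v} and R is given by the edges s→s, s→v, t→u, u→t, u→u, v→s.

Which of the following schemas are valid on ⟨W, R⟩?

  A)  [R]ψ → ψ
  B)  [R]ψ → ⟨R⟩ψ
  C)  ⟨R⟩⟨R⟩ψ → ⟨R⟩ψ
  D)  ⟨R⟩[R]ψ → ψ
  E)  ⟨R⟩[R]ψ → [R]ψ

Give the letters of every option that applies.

R is not reflexive: not t R t.
R is symmetric: every R-edge is matched by its reverse.
R is not transitive: t R u and u R t but not t R t.
R is not euclidean: s R v and s R v but not v R v.
R is serial: every world has an R-successor.
(A) [R]ψ → ψ (axiom T) characterises the reflexive frames. R is not reflexive — not valid.
(B) [R]ψ → ⟨R⟩ψ (axiom D) characterises the serial frames. R is serial — valid.
(C) ⟨R⟩⟨R⟩ψ → ⟨R⟩ψ is the dual of axiom 4, which corresponds to transitivity. R is not transitive — not valid.
(D) ⟨R⟩[R]ψ → ψ (the dual of axiom B) characterises the symmetric frames. R is symmetric — valid.
(E) ⟨R⟩[R]ψ → [R]ψ is the dual of axiom 5; it is valid on a frame exactly when R is euclidean. R is not euclidean, so not valid.

B, D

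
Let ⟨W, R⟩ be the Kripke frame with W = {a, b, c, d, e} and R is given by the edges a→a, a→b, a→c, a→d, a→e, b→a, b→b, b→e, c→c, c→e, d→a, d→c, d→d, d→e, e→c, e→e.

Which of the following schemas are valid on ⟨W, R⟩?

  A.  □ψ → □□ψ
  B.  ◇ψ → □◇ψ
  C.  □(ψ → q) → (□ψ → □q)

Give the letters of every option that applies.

C

R is not transitive: b R a and a R c but not b R c.
R is not euclidean: a R b and a R c but not b R c.
(A) □ψ → □□ψ is axiom 4, which corresponds to transitivity. R is not transitive — not valid.
(B) ◇ψ → □◇ψ is axiom 5, which corresponds to the euclidean property. R is not euclidean — not valid.
(C) □(ψ → q) → (□ψ → □q) is the K axiom; it holds on all frames — valid.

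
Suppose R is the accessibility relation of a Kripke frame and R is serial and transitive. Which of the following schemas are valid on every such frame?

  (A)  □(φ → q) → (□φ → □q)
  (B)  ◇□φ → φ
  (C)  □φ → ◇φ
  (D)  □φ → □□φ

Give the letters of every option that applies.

(A) □(φ → q) → (□φ → □q) is axiom K, valid on every Kripke frame — valid.
(B) ◇□φ → φ is the dual of axiom B; it is valid on a frame exactly when R is symmetric. Such an R need not be symmetric, so not valid.
(C) axiom D: valid iff R is serial. Every such R is serial — valid.
(D) axiom 4: valid iff R is transitive. Every such R is transitive — valid.

A, C, D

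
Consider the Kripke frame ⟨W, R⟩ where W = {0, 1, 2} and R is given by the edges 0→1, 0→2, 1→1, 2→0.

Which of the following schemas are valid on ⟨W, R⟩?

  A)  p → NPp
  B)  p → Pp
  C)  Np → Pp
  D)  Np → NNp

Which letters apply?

C

R is not reflexive: not 0 R 0.
R is not symmetric: 0 R 1 but not 1 R 0.
R is not transitive: 0 R 2 and 2 R 0 but not 0 R 0.
R is serial: every world has an R-successor.
(A) p → NPp is axiom B, which corresponds to symmetry. R is not symmetric — not valid.
(B) p → Pp (the dual of axiom T) characterises the reflexive frames. R is not reflexive — not valid.
(C) Np → Pp is axiom D, which corresponds to seriality. R is serial — valid.
(D) axiom 4: valid iff R is transitive. R is not transitive — not valid.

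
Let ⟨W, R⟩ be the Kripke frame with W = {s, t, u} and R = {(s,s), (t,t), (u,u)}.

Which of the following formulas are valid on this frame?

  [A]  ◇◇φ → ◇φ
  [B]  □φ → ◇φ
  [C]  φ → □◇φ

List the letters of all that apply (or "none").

R is symmetric: every R-edge is matched by its reverse.
R is transitive: R is closed under composition.
R is serial: every world has an R-successor.
(A) ◇◇φ → ◇φ is the dual of axiom 4, which corresponds to transitivity. R is transitive — valid.
(B) □φ → ◇φ (axiom D) characterises the serial frames. R is serial — valid.
(C) φ → □◇φ is axiom B; it is valid on a frame exactly when R is symmetric. R is symmetric, so valid.

A, B, C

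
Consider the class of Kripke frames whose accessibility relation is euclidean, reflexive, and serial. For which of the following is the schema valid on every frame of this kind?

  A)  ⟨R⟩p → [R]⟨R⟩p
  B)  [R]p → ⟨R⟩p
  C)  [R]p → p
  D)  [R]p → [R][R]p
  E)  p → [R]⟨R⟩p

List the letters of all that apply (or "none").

A, B, C, D, E

A relation that is euclidean, reflexive, and serial is also symmetric and transitive.
(A) ⟨R⟩p → [R]⟨R⟩p is axiom 5; it is valid on a frame exactly when R is euclidean. Every such R is euclidean, so valid.
(B) axiom D: valid iff R is serial. Every such R is serial — valid.
(C) [R]p → p is axiom T; it is valid on a frame exactly when R is reflexive. Every such R is reflexive, so valid.
(D) [R]p → [R][R]p is axiom 4; it is valid on a frame exactly when R is transitive. Every such R is transitive, so valid.
(E) p → [R]⟨R⟩p (axiom B) characterises the symmetric frames. Every such R is symmetric — valid.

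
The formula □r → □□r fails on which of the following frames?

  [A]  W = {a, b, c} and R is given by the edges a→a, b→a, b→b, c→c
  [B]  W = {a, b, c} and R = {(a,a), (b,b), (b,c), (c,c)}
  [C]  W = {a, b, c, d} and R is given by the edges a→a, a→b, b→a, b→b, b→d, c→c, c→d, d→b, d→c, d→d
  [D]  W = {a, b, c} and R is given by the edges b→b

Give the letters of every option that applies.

The schema □r → □□r is axiom 4; it is valid on a frame iff R is transitive.
(A) R is transitive (R is closed under composition), so the schema is valid here.
(B) R is transitive (R is closed under composition), so the schema is valid here.
(C) R is not transitive (a R b and b R d but not a R d), so the schema fails here.
(D) R is transitive (R is closed under composition), so the schema is valid here.

C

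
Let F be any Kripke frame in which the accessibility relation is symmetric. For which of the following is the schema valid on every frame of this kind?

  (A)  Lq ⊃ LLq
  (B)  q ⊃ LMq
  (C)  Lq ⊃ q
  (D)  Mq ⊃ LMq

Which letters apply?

B

(A) Lq ⊃ LLq is axiom 4; it is valid on a frame exactly when R is transitive. Such an R need not be transitive, so not valid.
(B) q ⊃ LMq is axiom B, which corresponds to symmetry. Every such R is symmetric — valid.
(C) Lq ⊃ q is axiom T; it is valid on a frame exactly when R is reflexive. Such an R need not be reflexive, so not valid.
(D) axiom 5: valid iff R is euclidean. Such an R need not be euclidean — not valid.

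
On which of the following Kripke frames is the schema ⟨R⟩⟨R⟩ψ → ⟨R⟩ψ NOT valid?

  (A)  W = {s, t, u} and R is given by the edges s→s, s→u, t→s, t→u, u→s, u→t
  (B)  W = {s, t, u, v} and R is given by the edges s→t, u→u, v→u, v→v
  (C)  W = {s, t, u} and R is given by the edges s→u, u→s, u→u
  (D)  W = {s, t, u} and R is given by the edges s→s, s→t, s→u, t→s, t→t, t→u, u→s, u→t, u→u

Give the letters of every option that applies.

The schema ⟨R⟩⟨R⟩ψ → ⟨R⟩ψ is the dual of axiom 4; it is valid on a frame iff R is transitive.
(A) R is not transitive (s R u and u R t but not s R t), so the schema fails here.
(B) R is transitive (R is closed under composition), so the schema is valid here.
(C) R is not transitive (s R u and u R s but not s R s), so the schema fails here.
(D) R is transitive (R is closed under composition), so the schema is valid here.

A, C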